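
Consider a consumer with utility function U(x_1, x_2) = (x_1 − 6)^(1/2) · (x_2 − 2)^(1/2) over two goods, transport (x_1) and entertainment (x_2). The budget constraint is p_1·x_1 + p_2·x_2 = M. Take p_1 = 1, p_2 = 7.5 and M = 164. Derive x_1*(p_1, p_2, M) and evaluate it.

x_1* = 77.5

This is Cobb-Douglas in (x_1−6, x_2−2): tangency gives 0.5·p_2·(x_2−2) = 0.5·p_1·(x_1−6).
After buying the subsistence bundle (6, 2), a share 0.5 of the remaining income goes to x_1: x_1* = 6 + 0.5·(M − 6p_1 − 2p_2)/p_1.
Discretionary income = 164 − 6·1 − 2·7.5 = 143; x_1* = 6 + 0.5·143/1 = 77.5.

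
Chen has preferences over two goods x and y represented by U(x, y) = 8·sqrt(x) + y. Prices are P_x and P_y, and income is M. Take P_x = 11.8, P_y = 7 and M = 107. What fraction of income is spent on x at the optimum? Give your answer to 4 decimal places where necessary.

share on x = 0.6209

MU_x = 4/√x, MU_y = 1. Tangency: 4/√x = P_x/P_y.
Solve: √x = 4·P_y/P_x, so x*(P_x,P_y) = (4·P_y/P_x)², and y* = (M − P_x·x*)/P_y.
Plugging in: x* = (4·7/11.8)² = 5.6306, y* = 5.7942.
Expenditure on x: 11.8·5.6306 = 66.4407; share = 0.6209.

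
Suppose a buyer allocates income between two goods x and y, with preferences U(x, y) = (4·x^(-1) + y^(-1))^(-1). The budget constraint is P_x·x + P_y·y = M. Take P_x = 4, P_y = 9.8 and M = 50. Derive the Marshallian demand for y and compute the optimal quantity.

MRS = MU_x/MU_y = 4·(y/x)^(2). Set equal to P_x/P_y.
Solve for the ratio: y/x = [(1/4)·P_x/P_y]^(0.5).
With the ratio pinned down, the budget gives x* = M/(P_x + P_y·(y/x)) and y* = (y/x)·x*.
Numerically y/x = 0.319438, so x* = 50/(4 + 9.8·0.319438) = 7.0121 and y* = 0.319438·7.0121 = 2.2399.

y* = 2.2399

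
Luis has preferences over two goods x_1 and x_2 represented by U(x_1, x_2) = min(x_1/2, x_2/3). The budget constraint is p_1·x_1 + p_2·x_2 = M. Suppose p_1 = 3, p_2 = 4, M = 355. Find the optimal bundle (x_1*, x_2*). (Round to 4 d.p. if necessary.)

x_1* = 39.4444, x_2* = 59.1667

With perfect complements, no substitution: consume in ratio x_1:x_2 = 2:3.
Budget: p_1·x_1 + p_2·(3/2)·x_1 = M, so (2·p_1 + 3·p_2)·x_1 = 2·M.
Demand: x_1*(p_1,p_2,M) = 2·M/(2·p_1 + 3·p_2), x_2* = 3·M/(2·p_1 + 3·p_2).
Here 2·3 + 3·4 = 18, giving x_1* = 39.4444 and x_2* = 59.1667.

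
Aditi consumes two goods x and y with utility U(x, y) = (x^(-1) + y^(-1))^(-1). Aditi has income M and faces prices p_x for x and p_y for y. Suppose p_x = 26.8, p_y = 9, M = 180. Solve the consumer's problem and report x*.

MRS = MU_x/MU_y = (y/x)^(2). Set equal to p_x/p_y.
Hence y/x = (p_x/p_y)^(1/(2)), i.e. raised to the 0.5 power.
With the ratio pinned down, the budget gives x* = M/(p_x + p_y·(y/x)) and y* = (y/x)·x*.
Numerically y/x = 1.725624, so x* = 180/(26.8 + 9·1.725624) = 4.2522.

x* = 4.2522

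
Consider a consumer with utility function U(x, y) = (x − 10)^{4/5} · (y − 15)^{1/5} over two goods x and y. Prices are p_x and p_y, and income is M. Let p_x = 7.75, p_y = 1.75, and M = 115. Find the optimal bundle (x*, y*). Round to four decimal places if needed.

x* = 11.1613, y* = 16.2857

MRS = 4·(y−15)/(x−10). Tangency with p_x/p_y gives y−15 = (1/4)·(p_x/p_y)·(x−10).
Substituting into the budget: x* = 10 + 0.8·(M − 10·p_x − 15·p_y)/p_x, and y* = 15 + 0.2·(…)/p_y.
Discretionary income = 115 − 10·7.75 − 15·1.75 = 11.25; x* = 10 + 0.8·11.25/7.75 = 11.1613; y* = 15 + 0.2·11.25/1.75 = 16.2857.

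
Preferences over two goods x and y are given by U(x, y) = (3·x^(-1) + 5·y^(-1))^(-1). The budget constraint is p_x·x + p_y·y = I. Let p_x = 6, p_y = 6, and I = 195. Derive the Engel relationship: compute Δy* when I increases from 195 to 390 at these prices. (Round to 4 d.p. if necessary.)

MRS = MU_x/MU_y = (3/5)·(y/x)^(2). Set equal to p_x/p_y.
Hence y/x = ((5/3)·p_x/p_y)^(1/(2)), i.e. raised to the 0.5 power.
Substitute y = (y/x)·x into the budget: x* = I/(p_x + p_y·(y/x)).
Numerically y/x = 1.290994, so x* = 195/(6 + 6·1.290994) = 14.186 and y* = 1.290994·14.186 = 18.314.
At I' = 390: y* = 36.628. Change: 36.628 − 18.314 = 18.314.

Δy* = 18.314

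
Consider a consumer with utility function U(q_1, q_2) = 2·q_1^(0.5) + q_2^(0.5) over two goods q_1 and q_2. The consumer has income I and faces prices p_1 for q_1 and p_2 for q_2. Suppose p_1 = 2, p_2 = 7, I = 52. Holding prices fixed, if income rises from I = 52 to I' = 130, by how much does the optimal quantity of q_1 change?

Numerically q_2/q_1 = 0.020408, so q_1* = 52/(2 + 7·0.020408) = 24.2667.
At I' = 130: q_1* = 60.6667. Change: 60.6667 − 24.2667 = 36.4.

Δq_1* = 36.4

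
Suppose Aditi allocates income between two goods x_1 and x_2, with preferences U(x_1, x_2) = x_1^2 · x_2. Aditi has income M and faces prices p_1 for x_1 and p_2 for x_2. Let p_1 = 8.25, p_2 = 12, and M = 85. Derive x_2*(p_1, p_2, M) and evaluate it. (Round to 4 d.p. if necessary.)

x_2* = 2.3611

Tangency: MRS = 2·x_2/x_1 = p_1/p_2.
So 2·p_2·x_2 = p_1·x_1; combined with the budget, a share 2/3 of income goes to x_1.
Demand: x_1*(p_1,p_2,M) = 2/3·M/p_1 and x_2* = 1/3·M/p_2.
At p_1=8.25, p_2=12, M=85: x_2* = 1/3·85/12 = 2.3611.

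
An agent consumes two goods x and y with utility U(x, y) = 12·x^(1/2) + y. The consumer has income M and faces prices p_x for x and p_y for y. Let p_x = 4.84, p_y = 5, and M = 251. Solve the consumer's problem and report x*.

x* = 38.4195

Solve: √x = 6·p_y/p_x, so x*(p_x,p_y) = (6·p_y/p_x)², and y* = (M − p_x·x*)/p_y.
Plugging in: x* = (6·5/4.84)² = 38.4195.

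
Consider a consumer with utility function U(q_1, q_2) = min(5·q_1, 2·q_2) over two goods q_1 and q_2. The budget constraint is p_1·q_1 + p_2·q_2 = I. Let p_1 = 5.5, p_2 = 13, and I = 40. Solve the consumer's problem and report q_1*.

q_1* = 1.0526

With perfect complements, no substitution: consume in ratio q_1:q_2 = 2:5.
Budget: p_1·q_1 + p_2·(5/2)·q_1 = I, so (2·p_1 + 5·p_2)·q_1 = 2·I.
Demand: q_1*(p_1,p_2,I) = 2·I/(2·p_1 + 5·p_2), q_2* = 5·I/(2·p_1 + 5·p_2).
Here 2·5.5 + 5·13 = 76, giving q_1* = 1.0526.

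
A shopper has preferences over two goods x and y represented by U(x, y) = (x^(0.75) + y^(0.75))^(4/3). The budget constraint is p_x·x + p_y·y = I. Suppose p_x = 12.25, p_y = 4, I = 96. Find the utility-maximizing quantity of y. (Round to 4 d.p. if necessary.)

From the CES first-order condition, (y/x)^(0.25) = p_x/p_y.
Hence y/x = (p_x/p_y)^(1/(0.25)), i.e. raised to the 4 power.
Substitute y = (y/x)·x into the budget: x* = I/(p_x + p_y·(y/x)).
Numerically y/x = 87.963882, so x* = 96/(12.25 + 4·87.963882) = 0.2637 and y* = 87.963882·0.2637 = 23.1925.

y* = 23.1925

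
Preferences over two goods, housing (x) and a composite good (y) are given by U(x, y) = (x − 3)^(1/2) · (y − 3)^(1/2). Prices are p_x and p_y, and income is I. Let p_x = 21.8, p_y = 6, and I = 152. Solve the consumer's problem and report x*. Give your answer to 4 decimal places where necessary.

x* = 4.5734

Let x' = x−3, y' = y−3. MRS = y'/x' = p_x/p_y.
After buying the subsistence bundle (3, 3), a share 0.5 of the remaining income goes to x: x* = 3 + 0.5·(I − 3p_x − 3p_y)/p_x.
Discretionary income = 152 − 3·21.8 − 3·6 = 68.6; x* = 3 + 0.5·68.6/21.8 = 4.5734.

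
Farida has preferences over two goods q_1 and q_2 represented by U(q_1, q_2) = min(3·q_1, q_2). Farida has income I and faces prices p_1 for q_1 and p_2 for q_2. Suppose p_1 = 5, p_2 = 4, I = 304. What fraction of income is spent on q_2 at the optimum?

share on q_2 = 0.7059

Leontief preferences: the optimum is at the kink where q_1/1 = q_2/3, i.e. q_2 = 3·q_1.
Budget: p_1·q_1 + p_2·3·q_1 = I, so (p_1 + 3·p_2)·q_1 = I.
Demand: q_1*(p_1,p_2,I) = I/(p_1 + 3·p_2), q_2* = 3·I/(p_1 + 3·p_2).
Here 5 + 3·4 = 17, giving q_1* = 17.8824 and q_2* = 53.6471.
Expenditure on q_2: 4·53.6471 = 214.5882; share = 0.7059.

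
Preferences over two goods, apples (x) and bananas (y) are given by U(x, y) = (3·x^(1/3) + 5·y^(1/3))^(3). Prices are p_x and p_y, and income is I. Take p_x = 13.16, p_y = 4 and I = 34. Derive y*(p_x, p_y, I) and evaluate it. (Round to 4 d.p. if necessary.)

With the ratio pinned down, the budget gives x* = I/(p_x + p_y·(y/x)) and y* = (y/x)·x*.
Numerically y/x = 12.840058, so x* = 34/(13.16 + 4·12.840058) = 0.527 and y* = 12.840058·0.527 = 6.7663.

y* = 6.7663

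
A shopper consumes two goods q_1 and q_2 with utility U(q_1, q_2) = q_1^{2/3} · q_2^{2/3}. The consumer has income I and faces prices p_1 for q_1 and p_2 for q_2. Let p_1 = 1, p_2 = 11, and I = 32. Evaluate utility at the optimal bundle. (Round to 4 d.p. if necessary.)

MU_q_1/MU_q_2 = (2/3·q_2)/(2/3·q_1); tangency sets this equal to p_1/p_2.
So 2/3·p_2·q_2 = 2/3·p_1·q_1; combined with the budget, a share 0.5 of income goes to q_1.
Demand: q_1*(p_1,p_2,I) = 0.5·I/p_1 and q_2* = 0.5·I/p_2.
At p_1=1, p_2=11, I=32: q_1* = 0.5·32/1 = 16, q_2* = 1.4545.
Utility at the optimum: U(16, 1.4545) = 8.1514.

V = 8.1514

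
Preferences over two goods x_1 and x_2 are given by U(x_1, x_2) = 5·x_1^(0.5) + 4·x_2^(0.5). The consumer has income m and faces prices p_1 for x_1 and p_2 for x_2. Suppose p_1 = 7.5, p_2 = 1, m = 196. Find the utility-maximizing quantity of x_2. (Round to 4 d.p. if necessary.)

Numerically x_2/x_1 = 36, so x_1* = 196/(7.5 + 1·36) = 4.5057 and x_2* = 36·4.5057 = 162.2069.

x_2* = 162.2069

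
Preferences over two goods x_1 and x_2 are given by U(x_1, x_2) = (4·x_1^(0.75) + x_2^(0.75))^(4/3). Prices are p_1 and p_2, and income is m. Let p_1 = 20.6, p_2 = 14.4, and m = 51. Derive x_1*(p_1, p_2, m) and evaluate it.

MU_x_1 ∝ 4·x_1^(-0.25), MU_x_2 ∝ x_2^(-0.25), so MRS = 4·(x_2/x_1)^(0.25) = p_1/p_2.
Solve for the ratio: x_2/x_1 = [(1/4)·p_1/p_2]^(4).
Substitute x_2 = (x_2/x_1)·x_1 into the budget: x_1* = m/(p_1 + p_2·(x_2/x_1)).
Numerically x_2/x_1 = 0.01636, so x_1* = 51/(20.6 + 14.4·0.01636) = 2.4477.

x_1* = 2.4477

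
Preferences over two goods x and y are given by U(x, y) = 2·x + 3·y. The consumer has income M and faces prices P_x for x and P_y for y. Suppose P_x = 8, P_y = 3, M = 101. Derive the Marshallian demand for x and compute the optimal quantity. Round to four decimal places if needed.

x* = 0

Linear utility — the consumer picks whichever good has higher MU/price: 2/8 = 0.25 vs 3/3 = 1.
y gives more utility per dollar, so spend all income on y: y* = M/P_y, x* = 0.
Numerically: x* = 0, y* = 33.6667.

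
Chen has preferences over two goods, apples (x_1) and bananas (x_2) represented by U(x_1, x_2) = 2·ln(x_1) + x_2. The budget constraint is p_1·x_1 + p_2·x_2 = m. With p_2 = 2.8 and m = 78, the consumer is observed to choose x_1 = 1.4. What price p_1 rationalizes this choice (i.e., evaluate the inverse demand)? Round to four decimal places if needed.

p_1 = 4

Set MRS = p_1/p_2: (2/x_1)/1 = p_1/p_2.
So x_1*(p_1,p_2) = 2·p_2/p_1, independent of income; and x_2* = (m − 2·p_2)/p_2.
Set x_1* = 1.4 in the demand function and solve for p_1: p_1 = 4.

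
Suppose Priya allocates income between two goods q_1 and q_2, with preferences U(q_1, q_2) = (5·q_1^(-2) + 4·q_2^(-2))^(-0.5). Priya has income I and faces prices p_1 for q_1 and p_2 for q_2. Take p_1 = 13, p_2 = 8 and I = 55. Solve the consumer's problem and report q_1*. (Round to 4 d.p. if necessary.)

q_1* = 2.5309

MRS = MU_q_1/MU_q_2 = (5/4)·(q_2/q_1)^(3). Set equal to p_1/p_2.
Hence q_2/q_1 = ((4/5)·p_1/p_2)^(1/(3)), i.e. raised to the 1/3 power.
With the ratio pinned down, the budget gives q_1* = I/(p_1 + p_2·(q_2/q_1)) and q_2* = (q_2/q_1)·q_1*.
Numerically q_2/q_1 = 1.091393, so q_1* = 55/(13 + 8·1.091393) = 2.5309.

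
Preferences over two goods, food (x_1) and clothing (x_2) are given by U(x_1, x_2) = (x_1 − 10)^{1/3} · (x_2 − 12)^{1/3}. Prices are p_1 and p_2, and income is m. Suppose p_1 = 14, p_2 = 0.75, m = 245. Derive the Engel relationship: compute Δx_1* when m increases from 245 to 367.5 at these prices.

Substituting into the budget: x_1* = 10 + 0.5·(m − 10·p_1 − 12·p_2)/p_1, and x_2* = 12 + 0.5·(…)/p_2.
Discretionary income = 245 − 10·14 − 12·0.75 = 96; x_1* = 10 + 0.5·96/14 = 13.4286.
At m' = 367.5: x_1* = 17.8036. Change: 17.8036 − 13.4286 = 4.375.

Δx_1* = 4.375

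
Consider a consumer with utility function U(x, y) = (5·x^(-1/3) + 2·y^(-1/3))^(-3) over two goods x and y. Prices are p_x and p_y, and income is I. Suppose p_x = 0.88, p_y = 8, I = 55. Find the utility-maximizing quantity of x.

From the CES first-order condition, (5/2)·(y/x)^(4/3) = p_x/p_y.
Solve for the ratio: y/x = [(2/5)·p_x/p_y]^(0.75).
With the ratio pinned down, the budget gives x* = I/(p_x + p_y·(y/x)) and y* = (y/x)·x*.
Numerically y/x = 0.09607, so x* = 55/(0.88 + 8·0.09607) = 33.3624.

x* = 33.3624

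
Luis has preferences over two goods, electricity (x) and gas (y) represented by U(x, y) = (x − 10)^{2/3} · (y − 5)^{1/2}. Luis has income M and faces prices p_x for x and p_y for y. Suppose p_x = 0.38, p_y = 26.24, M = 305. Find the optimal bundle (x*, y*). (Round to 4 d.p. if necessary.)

Discretionary income = 305 − 10·0.38 − 5·26.24 = 170; x* = 10 + 4/7·170/0.38 = 265.6391; y* = 5 + 3/7·170/26.24 = 7.7766.

x* = 265.6391, y* = 7.7766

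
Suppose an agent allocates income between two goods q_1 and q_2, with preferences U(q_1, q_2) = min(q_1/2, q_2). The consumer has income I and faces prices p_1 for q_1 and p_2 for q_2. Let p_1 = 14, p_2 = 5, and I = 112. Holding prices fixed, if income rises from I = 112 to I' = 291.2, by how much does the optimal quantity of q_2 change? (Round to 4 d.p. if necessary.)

Leontief preferences: the optimum is at the kink where q_1/2 = q_2/1, i.e. q_2 = (1/2)·q_1.
Budget: p_1·q_1 + p_2·(1/2)·q_1 = I, so (2·p_1 + p_2)·q_1 = 2·I.
Demand: q_1*(p_1,p_2,I) = 2·I/(2·p_1 + p_2), q_2* = I/(2·p_1 + p_2).
Here 2·14 + 5 = 33, giving q_2* = 3.3939.
At I' = 291.2: q_2* = 8.8242. Change: 8.8242 − 3.3939 = 5.4303.

Δq_2* = 5.4303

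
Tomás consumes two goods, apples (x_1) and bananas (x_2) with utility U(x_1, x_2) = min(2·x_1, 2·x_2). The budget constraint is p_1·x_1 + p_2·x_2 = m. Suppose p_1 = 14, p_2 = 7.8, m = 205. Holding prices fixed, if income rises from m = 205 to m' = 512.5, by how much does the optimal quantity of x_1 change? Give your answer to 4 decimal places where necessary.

Δx_1* = 14.1055

Leontief preferences: the optimum is at the kink where x_1/2 = x_2/2, i.e. x_2 = x_1.
Budget: p_1·x_1 + p_2·x_1 = m, so (2·p_1 + 2·p_2)·x_1 = 2·m.
Demand: x_1*(p_1,p_2,m) = 2·m/(2·p_1 + 2·p_2), x_2* = 2·m/(2·p_1 + 2·p_2).
Here 2·14 + 2·7.8 = 43.6, giving x_1* = 9.4037.
At m' = 512.5: x_1* = 23.5092. Change: 23.5092 − 9.4037 = 14.1055.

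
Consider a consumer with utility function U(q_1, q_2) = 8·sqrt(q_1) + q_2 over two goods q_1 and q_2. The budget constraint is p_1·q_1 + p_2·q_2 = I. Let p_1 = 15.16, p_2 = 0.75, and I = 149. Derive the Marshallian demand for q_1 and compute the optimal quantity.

Utility is quasi-linear in q_2; the FOC for q_1 is 4/√q_1 = p_1/p_2.
Thus q_1* = (4·p_2/p_1)² — independent of I — with the rest of income spent on q_2.
Plugging in: q_1* = (4·0.75/15.16)² = 0.0392.

q_1* = 0.0392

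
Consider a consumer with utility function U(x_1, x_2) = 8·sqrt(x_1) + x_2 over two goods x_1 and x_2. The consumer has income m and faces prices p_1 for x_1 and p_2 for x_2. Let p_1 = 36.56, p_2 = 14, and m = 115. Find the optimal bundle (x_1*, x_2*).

x_1* = 2.3462, x_2* = 2.0874

Utility is quasi-linear in x_2; the FOC for x_1 is 4/√x_1 = p_1/p_2.
Thus x_1* = (4·p_2/p_1)² — independent of m — with the rest of income spent on x_2.
Plugging in: x_1* = (4·14/36.56)² = 2.3462, x_2* = 2.0874.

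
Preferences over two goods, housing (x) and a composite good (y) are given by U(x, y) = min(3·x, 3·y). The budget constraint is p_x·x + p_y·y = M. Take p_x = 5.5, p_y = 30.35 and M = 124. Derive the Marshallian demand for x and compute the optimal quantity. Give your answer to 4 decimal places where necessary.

x* = 3.4589

With perfect complements, no substitution: consume in ratio x:y = 3:3.
Budget: p_x·x + p_y·x = M, so (3·p_x + 3·p_y)·x = 3·M.
Demand: x*(p_x,p_y,M) = 3·M/(3·p_x + 3·p_y), y* = 3·M/(3·p_x + 3·p_y).
Here 3·5.5 + 3·30.35 = 107.55, giving x* = 3.4589.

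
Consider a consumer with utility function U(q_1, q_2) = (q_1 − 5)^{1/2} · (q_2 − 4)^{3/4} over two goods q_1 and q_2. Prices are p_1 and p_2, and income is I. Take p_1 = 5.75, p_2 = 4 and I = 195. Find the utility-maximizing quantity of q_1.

Let q_1' = q_1−5, q_2' = q_2−4. MRS = (2/3)·q_2'/q_1' = p_1/p_2.
Substituting into the budget: q_1* = 5 + 0.4·(I − 5·p_1 − 4·p_2)/p_1, and q_2* = 4 + 0.6·(…)/p_2.
Discretionary income = 195 − 5·5.75 − 4·4 = 150.25; q_1* = 5 + 0.4·150.25/5.75 = 15.4522.

q_1* = 15.4522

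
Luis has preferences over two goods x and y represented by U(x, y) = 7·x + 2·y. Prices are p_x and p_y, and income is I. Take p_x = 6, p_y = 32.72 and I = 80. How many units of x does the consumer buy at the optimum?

Perfect substitutes: compare marginal utility per dollar. 7/p_x vs 2/p_y → 1.1667 vs 0.0611.
x gives more utility per dollar, so spend all income on x: x* = I/p_x, y* = 0.
Numerically: x* = 13.3333, y* = 0.

x* = 13.3333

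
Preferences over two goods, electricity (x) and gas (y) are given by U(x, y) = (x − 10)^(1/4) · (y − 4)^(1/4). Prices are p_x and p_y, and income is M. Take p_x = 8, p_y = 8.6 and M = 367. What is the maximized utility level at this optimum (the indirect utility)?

V = 3.9022

Let x' = x−10, y' = y−4. MRS = y'/x' = p_x/p_y.
Substituting into the budget: x* = 10 + 0.5·(M − 10·p_x − 4·p_y)/p_x, and y* = 4 + 0.5·(…)/p_y.
Discretionary income = 367 − 10·8 − 4·8.6 = 252.6; x* = 10 + 0.5·252.6/8 = 25.7875; y* = 4 + 0.5·252.6/8.6 = 18.686.
Utility at the optimum: U(25.7875, 18.686) = 3.9022.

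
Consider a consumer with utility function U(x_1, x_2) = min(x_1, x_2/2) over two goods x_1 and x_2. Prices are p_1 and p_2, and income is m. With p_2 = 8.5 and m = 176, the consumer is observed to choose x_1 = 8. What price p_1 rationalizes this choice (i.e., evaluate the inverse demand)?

With perfect complements, no substitution: consume in ratio x_1:x_2 = 1:2.
Budget: p_1·x_1 + p_2·2·x_1 = m, so (p_1 + 2·p_2)·x_1 = m.
Demand: x_1*(p_1,p_2,m) = m/(p_1 + 2·p_2), x_2* = 2·m/(p_1 + 2·p_2).
Set x_1* = 8 in the demand function and solve for p_1: p_1 = 5.

p_1 = 5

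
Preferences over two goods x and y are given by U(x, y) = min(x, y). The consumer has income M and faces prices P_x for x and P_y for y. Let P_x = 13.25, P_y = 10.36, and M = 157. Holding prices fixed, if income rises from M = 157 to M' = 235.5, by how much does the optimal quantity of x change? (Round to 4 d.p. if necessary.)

Leontief preferences: the optimum is at the kink where x/1 = y/1, i.e. y = x.
Budget: P_x·x + P_y·x = M, so (P_x + P_y)·x = M.
Demand: x*(P_x,P_y,M) = M/(P_x + P_y), y* = M/(P_x + P_y).
Here 13.25 + 10.36 = 23.61, giving x* = 6.6497.
At M' = 235.5: x* = 9.9746. Change: 9.9746 − 6.6497 = 3.3249.

Δx* = 3.3249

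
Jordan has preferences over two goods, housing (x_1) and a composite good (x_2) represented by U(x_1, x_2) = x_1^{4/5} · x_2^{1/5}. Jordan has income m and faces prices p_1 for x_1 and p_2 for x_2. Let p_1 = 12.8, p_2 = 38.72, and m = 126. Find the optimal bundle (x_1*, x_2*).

At p_1=12.8, p_2=38.72, m=126: x_1* = 0.8·126/12.8 = 7.875, x_2* = 0.6508.

x_1* = 7.875, x_2* = 0.6508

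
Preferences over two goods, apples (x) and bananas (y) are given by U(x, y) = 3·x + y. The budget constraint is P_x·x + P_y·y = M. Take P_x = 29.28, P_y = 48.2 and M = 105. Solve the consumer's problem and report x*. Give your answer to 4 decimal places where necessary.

Linear utility — the consumer picks whichever good has higher MU/price: 3/29.28 = 0.1025 vs 1/48.2 = 0.0207.
x gives more utility per dollar, so spend all income on x: x* = M/P_x, y* = 0.
Numerically: x* = 3.5861, y* = 0.

x* = 3.5861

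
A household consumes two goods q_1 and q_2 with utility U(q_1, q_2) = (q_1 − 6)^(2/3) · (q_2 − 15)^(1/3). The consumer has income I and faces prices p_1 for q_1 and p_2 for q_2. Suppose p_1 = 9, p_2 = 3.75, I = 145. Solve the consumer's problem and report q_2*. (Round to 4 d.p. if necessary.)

q_2* = 18.0889

MRS = 2·(q_2−15)/(q_1−6). Tangency with p_1/p_2 gives q_2−15 = (1/2)·(p_1/p_2)·(q_1−6).
Substituting into the budget: q_1* = 6 + 2/3·(I − 6·p_1 − 15·p_2)/p_1, and q_2* = 15 + 1/3·(…)/p_2.
Discretionary income = 145 − 6·9 − 15·3.75 = 34.75; q_2* = 15 + 1/3·34.75/3.75 = 18.0889.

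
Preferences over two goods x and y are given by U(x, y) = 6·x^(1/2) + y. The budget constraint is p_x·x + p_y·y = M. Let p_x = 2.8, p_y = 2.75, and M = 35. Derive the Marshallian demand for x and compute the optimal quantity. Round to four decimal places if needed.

x* = 8.6814

Utility is quasi-linear in y; the FOC for x is 3/√x = p_x/p_y.
Thus x* = (3·p_y/p_x)² — independent of M — with the rest of income spent on y.
Plugging in: x* = (3·2.75/2.8)² = 8.6814.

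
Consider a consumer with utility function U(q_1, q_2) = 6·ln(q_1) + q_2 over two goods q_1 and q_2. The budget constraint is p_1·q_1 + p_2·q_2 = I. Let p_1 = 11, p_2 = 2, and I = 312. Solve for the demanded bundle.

q_1* = 1.0909, q_2* = 150

Set MRS = p_1/p_2: (6/q_1)/1 = p_1/p_2.
So q_1*(p_1,p_2) = 6·p_2/p_1, independent of income; and q_2* = (I − 6·p_2)/p_2.
At the given prices: q_1* = 6·2/11 = 1.0909, and q_2* = 150.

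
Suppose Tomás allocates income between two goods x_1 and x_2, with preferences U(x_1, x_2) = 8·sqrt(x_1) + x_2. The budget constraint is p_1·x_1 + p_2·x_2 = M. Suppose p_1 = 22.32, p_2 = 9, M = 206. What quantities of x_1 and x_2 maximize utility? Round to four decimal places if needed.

Utility is quasi-linear in x_2; the FOC for x_1 is 4/√x_1 = p_1/p_2.
Thus x_1* = (4·p_2/p_1)² — independent of M — with the rest of income spent on x_2.
Plugging in: x_1* = (4·9/22.32)² = 2.6015, x_2* = 16.4373.

x_1* = 2.6015, x_2* = 16.4373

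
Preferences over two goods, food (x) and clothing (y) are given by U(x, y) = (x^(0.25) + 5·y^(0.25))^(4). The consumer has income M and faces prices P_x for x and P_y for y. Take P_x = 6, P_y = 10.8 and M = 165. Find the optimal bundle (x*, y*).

x* = 3.4253, y* = 13.3749

MU_x ∝ x^(-0.75), MU_y ∝ 5·y^(-0.75), so MRS = (1/5)·(y/x)^(0.75) = P_x/P_y.
Hence y/x = (5·P_x/P_y)^(1/(0.75)), i.e. raised to the 4/3 power.
Substitute y = (y/x)·x into the budget: x* = M/(P_x + P_y·(y/x)).
Numerically y/x = 3.904781, so x* = 165/(6 + 10.8·3.904781) = 3.4253 and y* = 3.904781·3.4253 = 13.3749.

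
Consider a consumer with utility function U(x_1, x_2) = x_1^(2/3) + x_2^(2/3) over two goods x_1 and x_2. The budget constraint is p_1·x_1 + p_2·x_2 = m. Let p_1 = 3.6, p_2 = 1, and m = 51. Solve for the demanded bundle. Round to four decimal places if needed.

MRS = MU_x_1/MU_x_2 = (x_2/x_1)^(1/3). Set equal to p_1/p_2.
Hence x_2/x_1 = (p_1/p_2)^(1/(1/3)), i.e. raised to the 3 power.
Substitute x_2 = (x_2/x_1)·x_1 into the budget: x_1* = m/(p_1 + p_2·(x_2/x_1)).
Numerically x_2/x_1 = 46.656, so x_1* = 51/(3.6 + 1·46.656) = 1.0148 and x_2* = 46.656·1.0148 = 47.3467.

x_1* = 1.0148, x_2* = 47.3467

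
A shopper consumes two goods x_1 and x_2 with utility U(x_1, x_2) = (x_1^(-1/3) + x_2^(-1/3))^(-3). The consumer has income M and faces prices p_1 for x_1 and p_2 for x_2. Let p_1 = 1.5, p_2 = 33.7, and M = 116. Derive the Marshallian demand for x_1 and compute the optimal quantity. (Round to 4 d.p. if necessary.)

x_1* = 24.3406

MRS = MU_x_1/MU_x_2 = (x_2/x_1)^(4/3). Set equal to p_1/p_2.
Hence x_2/x_1 = (p_1/p_2)^(1/(4/3)), i.e. raised to the 0.75 power.
Substitute x_2 = (x_2/x_1)·x_1 into the budget: x_1* = M/(p_1 + p_2·(x_2/x_1)).
Numerically x_2/x_1 = 0.096905, so x_1* = 116/(1.5 + 33.7·0.096905) = 24.3406.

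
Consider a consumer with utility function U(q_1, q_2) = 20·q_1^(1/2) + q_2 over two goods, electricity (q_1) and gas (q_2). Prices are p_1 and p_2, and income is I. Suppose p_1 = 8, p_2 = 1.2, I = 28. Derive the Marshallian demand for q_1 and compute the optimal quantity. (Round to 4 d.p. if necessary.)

q_1* = 2.25

Solve: √q_1 = 10·p_2/p_1, so q_1*(p_1,p_2) = (10·p_2/p_1)², and q_2* = (I − p_1·q_1*)/p_2.
Plugging in: q_1* = (10·1.2/8)² = 2.25.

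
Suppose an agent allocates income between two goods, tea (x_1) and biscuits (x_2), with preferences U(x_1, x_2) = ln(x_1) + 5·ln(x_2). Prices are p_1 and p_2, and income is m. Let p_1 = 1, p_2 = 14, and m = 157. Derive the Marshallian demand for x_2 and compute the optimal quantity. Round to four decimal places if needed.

x_2* = 9.3452

MU_x_1/MU_x_2 = (x_2)/(5·x_1); tangency sets this equal to p_1/p_2.
So p_2·x_2 = 5·p_1·x_1; combined with the budget, a share 1/6 of income goes to x_1.
Demand: x_1*(p_1,p_2,m) = 1/6·m/p_1 and x_2* = 5/6·m/p_2.
At p_1=1, p_2=14, m=157: x_2* = 5/6·157/14 = 9.3452.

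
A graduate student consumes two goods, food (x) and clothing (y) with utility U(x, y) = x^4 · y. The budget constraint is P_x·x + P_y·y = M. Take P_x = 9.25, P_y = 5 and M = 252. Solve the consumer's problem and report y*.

y* = 10.08

Tangency: MRS = 4·y/x = P_x/P_y.
So 4·P_y·y = P_x·x; combined with the budget, a share 0.8 of income goes to x.
Demand: x*(P_x,P_y,M) = 0.8·M/P_x and y* = 0.2·M/P_y.
At P_x=9.25, P_y=5, M=252: y* = 0.2·252/5 = 10.08.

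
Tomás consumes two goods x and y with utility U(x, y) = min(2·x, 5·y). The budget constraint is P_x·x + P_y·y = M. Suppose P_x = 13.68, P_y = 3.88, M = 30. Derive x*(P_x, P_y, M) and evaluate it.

x* = 1.9695

With perfect complements, no substitution: consume in ratio x:y = 5:2.
Budget: P_x·x + P_y·(2/5)·x = M, so (5·P_x + 2·P_y)·x = 5·M.
Demand: x*(P_x,P_y,M) = 5·M/(5·P_x + 2·P_y), y* = 2·M/(5·P_x + 2·P_y).
Here 5·13.68 + 2·3.88 = 76.16, giving x* = 1.9695.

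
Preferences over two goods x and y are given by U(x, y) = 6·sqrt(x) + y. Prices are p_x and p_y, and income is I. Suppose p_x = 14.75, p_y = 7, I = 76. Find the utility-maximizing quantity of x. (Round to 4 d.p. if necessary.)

MU_x = 3/√x, MU_y = 1. Tangency: 3/√x = p_x/p_y.
Solve: √x = 3·p_y/p_x, so x*(p_x,p_y) = (3·p_y/p_x)², and y* = (I − p_x·x*)/p_y.
Plugging in: x* = (3·7/14.75)² = 2.027.

x* = 2.027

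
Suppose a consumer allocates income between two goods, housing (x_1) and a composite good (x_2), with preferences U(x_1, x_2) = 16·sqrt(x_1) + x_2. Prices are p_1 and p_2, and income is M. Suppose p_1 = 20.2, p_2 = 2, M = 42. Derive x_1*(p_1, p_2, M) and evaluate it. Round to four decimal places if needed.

x_1* = 0.6274

Set MRS = p_1/p_2: 8·x_1^(−1/2) = p_1/p_2.
Solve: √x_1 = 8·p_2/p_1, so x_1*(p_1,p_2) = (8·p_2/p_1)², and x_2* = (M − p_1·x_1*)/p_2.
Plugging in: x_1* = (8·2/20.2)² = 0.6274.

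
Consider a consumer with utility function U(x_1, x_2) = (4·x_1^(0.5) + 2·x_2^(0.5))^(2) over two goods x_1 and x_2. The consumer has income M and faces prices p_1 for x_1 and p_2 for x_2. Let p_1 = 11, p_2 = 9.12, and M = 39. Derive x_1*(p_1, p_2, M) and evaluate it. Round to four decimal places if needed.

x_1* = 2.7241

From the CES first-order condition, 2·(x_2/x_1)^(0.5) = p_1/p_2.
Solve for the ratio: x_2/x_1 = [(1/2)·p_1/p_2]^(2).
With the ratio pinned down, the budget gives x_1* = M/(p_1 + p_2·(x_2/x_1)) and x_2* = (x_2/x_1)·x_1*.
Numerically x_2/x_1 = 0.363694, so x_1* = 39/(11 + 9.12·0.363694) = 2.7241.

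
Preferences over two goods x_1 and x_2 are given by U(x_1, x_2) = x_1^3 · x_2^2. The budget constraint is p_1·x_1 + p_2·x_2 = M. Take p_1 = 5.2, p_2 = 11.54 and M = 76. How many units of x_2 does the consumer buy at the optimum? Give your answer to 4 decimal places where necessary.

x_2* = 2.6343

At p_1=5.2, p_2=11.54, M=76: x_2* = 0.4·76/11.54 = 2.6343.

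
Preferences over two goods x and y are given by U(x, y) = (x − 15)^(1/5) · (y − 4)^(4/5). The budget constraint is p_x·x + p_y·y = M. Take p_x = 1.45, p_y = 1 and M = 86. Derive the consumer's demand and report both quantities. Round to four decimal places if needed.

x* = 23.3103, y* = 52.2

Let x' = x−15, y' = y−4. MRS = (1/4)·y'/x' = p_x/p_y.
After buying the subsistence bundle (15, 4), a share 0.2 of the remaining income goes to x: x* = 15 + 0.2·(M − 15p_x − 4p_y)/p_x.
Discretionary income = 86 − 15·1.45 − 4·1 = 60.25; x* = 15 + 0.2·60.25/1.45 = 23.3103; y* = 4 + 0.8·60.25/1 = 52.2.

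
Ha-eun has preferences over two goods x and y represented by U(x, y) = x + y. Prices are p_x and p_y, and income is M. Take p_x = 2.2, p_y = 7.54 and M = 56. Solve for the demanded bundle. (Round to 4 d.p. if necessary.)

x* = 25.4545, y* = 0

Linear utility — the consumer picks whichever good has higher MU/price: 1/2.2 = 0.4545 vs 1/7.54 = 0.1326.
x gives more utility per dollar, so spend all income on x: x* = M/p_x, y* = 0.
Numerically: x* = 25.4545, y* = 0.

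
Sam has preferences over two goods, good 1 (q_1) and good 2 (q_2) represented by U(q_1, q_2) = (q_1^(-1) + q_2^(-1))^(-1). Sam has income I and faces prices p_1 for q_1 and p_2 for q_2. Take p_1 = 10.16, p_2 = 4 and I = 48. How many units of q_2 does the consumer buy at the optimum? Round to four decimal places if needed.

q_2* = 4.6265

MU_q_1 ∝ q_1^(-2), MU_q_2 ∝ q_2^(-2), so MRS = (q_2/q_1)^(2) = p_1/p_2.
Hence q_2/q_1 = (p_1/p_2)^(1/(2)), i.e. raised to the 0.5 power.
With the ratio pinned down, the budget gives q_1* = I/(p_1 + p_2·(q_2/q_1)) and q_2* = (q_2/q_1)·q_1*.
Numerically q_2/q_1 = 1.593738, so q_1* = 48/(10.16 + 4·1.593738) = 2.9029 and q_2* = 1.593738·2.9029 = 4.6265.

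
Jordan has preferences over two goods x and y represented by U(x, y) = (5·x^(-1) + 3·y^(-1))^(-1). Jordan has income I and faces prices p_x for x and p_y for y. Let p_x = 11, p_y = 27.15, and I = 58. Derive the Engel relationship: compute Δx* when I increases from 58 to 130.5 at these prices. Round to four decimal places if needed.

MRS = MU_x/MU_y = (5/3)·(y/x)^(2). Set equal to p_x/p_y.
Solve for the ratio: y/x = [(3/5)·p_x/p_y]^(0.5).
With the ratio pinned down, the budget gives x* = I/(p_x + p_y·(y/x)) and y* = (y/x)·x*.
Numerically y/x = 0.493046, so x* = 58/(11 + 27.15·0.493046) = 2.3784.
At I' = 130.5: x* = 5.3514. Change: 5.3514 − 2.3784 = 2.973.

Δx* = 2.973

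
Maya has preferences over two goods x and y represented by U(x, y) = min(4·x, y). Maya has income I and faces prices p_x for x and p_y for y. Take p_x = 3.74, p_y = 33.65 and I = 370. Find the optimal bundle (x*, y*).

x* = 2.6746, y* = 10.6983

Demand: x*(p_x,p_y,I) = I/(p_x + 4·p_y), y* = 4·I/(p_x + 4·p_y).
Here 3.74 + 4·33.65 = 138.34, giving x* = 2.6746 and y* = 10.6983.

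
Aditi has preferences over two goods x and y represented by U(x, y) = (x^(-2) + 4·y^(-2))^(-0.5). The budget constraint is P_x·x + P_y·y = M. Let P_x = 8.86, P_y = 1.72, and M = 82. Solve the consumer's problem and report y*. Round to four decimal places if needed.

MRS = MU_x/MU_y = (1/4)·(y/x)^(3). Set equal to P_x/P_y.
Solve for the ratio: y/x = [4·P_x/P_y]^(1/3).
With the ratio pinned down, the budget gives x* = M/(P_x + P_y·(y/x)) and y* = (y/x)·x*.
Numerically y/x = 2.741501, so x* = 82/(8.86 + 1.72·2.741501) = 6.0403 and y* = 2.741501·6.0403 = 16.5596.

y* = 16.5596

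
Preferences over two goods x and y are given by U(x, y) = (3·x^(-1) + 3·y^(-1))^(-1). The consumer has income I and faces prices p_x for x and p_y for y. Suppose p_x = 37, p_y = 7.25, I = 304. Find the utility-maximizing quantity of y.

y* = 12.8659

From the CES first-order condition, (y/x)^(2) = p_x/p_y.
Hence y/x = (p_x/p_y)^(1/(2)), i.e. raised to the 0.5 power.
With the ratio pinned down, the budget gives x* = I/(p_x + p_y·(y/x)) and y* = (y/x)·x*.
Numerically y/x = 2.259081, so x* = 304/(37 + 7.25·2.259081) = 5.6952 and y* = 2.259081·5.6952 = 12.8659.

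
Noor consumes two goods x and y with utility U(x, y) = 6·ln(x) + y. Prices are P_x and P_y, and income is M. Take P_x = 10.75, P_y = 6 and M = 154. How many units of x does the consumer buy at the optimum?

Set MRS = P_x/P_y: (6/x)/1 = P_x/P_y.
So x*(P_x,P_y) = 6·P_y/P_x, independent of income; and y* = (M − 6·P_y)/P_y.
At the given prices: x* = 6·6/10.75 = 3.3488.

x* = 3.3488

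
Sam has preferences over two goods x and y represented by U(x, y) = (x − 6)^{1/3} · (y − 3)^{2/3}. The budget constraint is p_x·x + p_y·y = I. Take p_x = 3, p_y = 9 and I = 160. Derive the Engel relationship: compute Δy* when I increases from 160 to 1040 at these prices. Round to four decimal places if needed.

Δy* = 65.1852

Let x' = x−6, y' = y−3. MRS = (1/2)·y'/x' = p_x/p_y.
After buying the subsistence bundle (6, 3), a share 1/3 of the remaining income goes to x: x* = 6 + 1/3·(I − 6p_x − 3p_y)/p_x.
Discretionary income = 160 − 6·3 − 3·9 = 115; y* = 3 + 2/3·115/9 = 11.5185.
At I' = 1040: y* = 76.7037. Change: 76.7037 − 11.5185 = 65.1852.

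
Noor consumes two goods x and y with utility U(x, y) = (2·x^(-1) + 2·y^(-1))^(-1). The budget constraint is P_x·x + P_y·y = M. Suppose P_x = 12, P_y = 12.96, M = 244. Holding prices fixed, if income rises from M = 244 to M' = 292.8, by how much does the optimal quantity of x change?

MU_x ∝ 2·x^(-2), MU_y ∝ 2·y^(-2), so MRS = (y/x)^(2) = P_x/P_y.
Hence y/x = (P_x/P_y)^(1/(2)), i.e. raised to the 0.5 power.
Substitute y = (y/x)·x into the budget: x* = M/(P_x + P_y·(y/x)).
Numerically y/x = 0.96225, so x* = 244/(12 + 12.96·0.96225) = 9.9711.
At M' = 292.8: x* = 11.9653. Change: 11.9653 − 9.9711 = 1.9942.

Δx* = 1.9942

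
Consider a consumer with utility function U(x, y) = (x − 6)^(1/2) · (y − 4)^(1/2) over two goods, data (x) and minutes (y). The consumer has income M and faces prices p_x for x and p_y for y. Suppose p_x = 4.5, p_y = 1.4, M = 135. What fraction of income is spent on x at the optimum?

share on x = 0.5793

MRS = (y−4)/(x−6). Tangency with p_x/p_y gives y−4 = (p_x/p_y)·(x−6).
Substituting into the budget: x* = 6 + 0.5·(M − 6·p_x − 4·p_y)/p_x, and y* = 4 + 0.5·(…)/p_y.
Discretionary income = 135 − 6·4.5 − 4·1.4 = 102.4; x* = 6 + 0.5·102.4/4.5 = 17.3778; y* = 4 + 0.5·102.4/1.4 = 40.5714.
Expenditure on x: 4.5·17.3778 = 78.2; share = 0.5793.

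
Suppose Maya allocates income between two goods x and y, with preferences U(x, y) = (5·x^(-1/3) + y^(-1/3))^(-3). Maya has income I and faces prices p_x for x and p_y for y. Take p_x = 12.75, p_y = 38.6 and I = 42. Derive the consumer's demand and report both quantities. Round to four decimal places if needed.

x* = 2.3622, y* = 0.3078

MRS = MU_x/MU_y = 5·(y/x)^(4/3). Set equal to p_x/p_y.
Hence y/x = ((1/5)·p_x/p_y)^(1/(4/3)), i.e. raised to the 0.75 power.
Substitute y = (y/x)·x into the budget: x* = I/(p_x + p_y·(y/x)).
Numerically y/x = 0.130306, so x* = 42/(12.75 + 38.6·0.130306) = 2.3622 and y* = 0.130306·2.3622 = 0.3078.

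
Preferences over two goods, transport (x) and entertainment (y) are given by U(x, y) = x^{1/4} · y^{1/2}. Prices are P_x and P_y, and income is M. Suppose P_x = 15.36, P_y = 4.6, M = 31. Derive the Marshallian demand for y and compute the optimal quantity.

y* = 4.4928

The MRS is (1/2)·y/x. Set MRS = P_x/P_y.
So 0.25·P_y·y = 0.5·P_x·x; combined with the budget, a share 1/3 of income goes to x.
Demand: x*(P_x,P_y,M) = 1/3·M/P_x and y* = 2/3·M/P_y.
At P_x=15.36, P_y=4.6, M=31: y* = 2/3·31/4.6 = 4.4928.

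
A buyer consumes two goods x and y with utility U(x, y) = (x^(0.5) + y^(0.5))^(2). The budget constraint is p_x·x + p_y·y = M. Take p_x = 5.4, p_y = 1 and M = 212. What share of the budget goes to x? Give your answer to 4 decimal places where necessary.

MRS = MU_x/MU_y = (y/x)^(0.5). Set equal to p_x/p_y.
Solve for the ratio: y/x = [p_x/p_y]^(2).
With the ratio pinned down, the budget gives x* = M/(p_x + p_y·(y/x)) and y* = (y/x)·x*.
Numerically y/x = 29.16, so x* = 212/(5.4 + 1·29.16) = 6.1343 and y* = 29.16·6.1343 = 178.875.
Expenditure on x: 5.4·6.1343 = 33.125; share = 0.1562.

share on x = 0.1562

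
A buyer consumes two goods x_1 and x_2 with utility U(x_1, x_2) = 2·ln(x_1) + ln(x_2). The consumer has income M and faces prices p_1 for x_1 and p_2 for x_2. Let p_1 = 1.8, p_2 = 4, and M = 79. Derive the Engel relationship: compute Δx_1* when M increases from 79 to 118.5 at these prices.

Δx_1* = 14.6296

Tangency: MRS = 2·x_2/x_1 = p_1/p_2.
Rearranging, p_2·x_2 = (1/2)·p_1·x_1. Substituting into the budget gives p_1·x_1·(1 + (1/2)) = M.
Demand: x_1*(p_1,p_2,M) = 2/3·M/p_1 and x_2* = 1/3·M/p_2.
At p_1=1.8, p_2=4, M=79: x_1* = 2/3·79/1.8 = 29.2593.
At M' = 118.5: x_1* = 43.8889. Change: 43.8889 − 29.2593 = 14.6296.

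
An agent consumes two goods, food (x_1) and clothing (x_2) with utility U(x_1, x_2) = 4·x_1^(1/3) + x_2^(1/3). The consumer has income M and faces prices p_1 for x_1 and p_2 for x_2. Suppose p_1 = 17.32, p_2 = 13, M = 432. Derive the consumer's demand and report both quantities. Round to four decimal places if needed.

x_1* = 21.7973, x_2* = 4.1901

Numerically x_2/x_1 = 0.192228, so x_1* = 432/(17.32 + 13·0.192228) = 21.7973 and x_2* = 0.192228·21.7973 = 4.1901.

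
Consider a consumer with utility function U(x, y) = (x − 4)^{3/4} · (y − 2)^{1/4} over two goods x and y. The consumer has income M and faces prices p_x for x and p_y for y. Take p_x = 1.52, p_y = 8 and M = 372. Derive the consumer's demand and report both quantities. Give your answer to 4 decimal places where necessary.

This is Cobb-Douglas in (x−4, y−2): tangency gives 0.75·p_y·(y−2) = 0.25·p_x·(x−4).
Substituting into the budget: x* = 4 + 0.75·(M − 4·p_x − 2·p_y)/p_x, and y* = 2 + 0.25·(…)/p_y.
Discretionary income = 372 − 4·1.52 − 2·8 = 349.92; x* = 4 + 0.75·349.92/1.52 = 176.6579; y* = 2 + 0.25·349.92/8 = 12.935.

x* = 176.6579, y* = 12.935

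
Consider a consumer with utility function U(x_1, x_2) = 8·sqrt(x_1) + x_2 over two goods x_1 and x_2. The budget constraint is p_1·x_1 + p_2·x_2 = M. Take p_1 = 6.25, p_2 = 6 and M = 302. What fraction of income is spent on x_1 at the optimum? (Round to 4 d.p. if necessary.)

Thus x_1* = (4·p_2/p_1)² — independent of M — with the rest of income spent on x_2.
Plugging in: x_1* = (4·6/6.25)² = 14.7456, x_2* = 34.9733.
Expenditure on x_1: 6.25·14.7456 = 92.16; share = 0.3052.

share on x_1 = 0.3052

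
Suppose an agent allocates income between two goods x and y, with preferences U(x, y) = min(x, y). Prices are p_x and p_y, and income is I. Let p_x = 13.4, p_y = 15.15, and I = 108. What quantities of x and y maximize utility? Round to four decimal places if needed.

x* = 3.7828, y* = 3.7828

Leontief preferences: the optimum is at the kink where x/1 = y/1, i.e. y = x.
Budget: p_x·x + p_y·x = I, so (p_x + p_y)·x = I.
Demand: x*(p_x,p_y,I) = I/(p_x + p_y), y* = I/(p_x + p_y).
Here 13.4 + 15.15 = 28.55, giving x* = 3.7828 and y* = 3.7828.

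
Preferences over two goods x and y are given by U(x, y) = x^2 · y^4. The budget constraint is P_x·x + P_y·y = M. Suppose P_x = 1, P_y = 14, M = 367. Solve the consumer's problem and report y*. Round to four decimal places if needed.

y* = 17.4762

MU_x/MU_y = (2·y)/(4·x); tangency sets this equal to P_x/P_y.
Rearranging, P_y·y = 2·P_x·x. Substituting into the budget gives P_x·x·(1 + 2) = M.
Demand: x*(P_x,P_y,M) = 1/3·M/P_x and y* = 2/3·M/P_y.
At P_x=1, P_y=14, M=367: y* = 2/3·367/14 = 17.4762.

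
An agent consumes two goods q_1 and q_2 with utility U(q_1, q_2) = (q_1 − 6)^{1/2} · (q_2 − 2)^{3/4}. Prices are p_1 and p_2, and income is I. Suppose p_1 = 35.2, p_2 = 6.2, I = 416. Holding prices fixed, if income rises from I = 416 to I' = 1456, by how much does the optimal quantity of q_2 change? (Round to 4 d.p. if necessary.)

Substituting into the budget: q_1* = 6 + 0.4·(I − 6·p_1 − 2·p_2)/p_1, and q_2* = 2 + 0.6·(…)/p_2.
Discretionary income = 416 − 6·35.2 − 2·6.2 = 192.4; q_2* = 2 + 0.6·192.4/6.2 = 20.6194.
At I' = 1456: q_2* = 121.2645. Change: 121.2645 − 20.6194 = 100.6452.

Δq_2* = 100.6452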